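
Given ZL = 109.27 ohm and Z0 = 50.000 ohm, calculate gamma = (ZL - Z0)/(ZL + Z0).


gamma = (109.27 - 50.000) / (109.27 + 50.000) = 0.3721

0.3721


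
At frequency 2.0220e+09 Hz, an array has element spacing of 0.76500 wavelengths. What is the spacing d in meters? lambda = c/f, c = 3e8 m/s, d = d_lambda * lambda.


lambda = c / f = 3.0000e+08 / 2.0220e+09 = 0.1483680 m
d = 0.76500 * 0.1483680 = 0.1135 m

0.1135 m


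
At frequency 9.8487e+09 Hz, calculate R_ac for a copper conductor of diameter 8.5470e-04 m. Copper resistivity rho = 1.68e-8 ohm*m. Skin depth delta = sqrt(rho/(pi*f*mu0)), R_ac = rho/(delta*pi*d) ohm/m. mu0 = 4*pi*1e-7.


delta = sqrt(1.68e-8 / (pi * 9.8487e+09 * 4*pi*1e-7)) = 6.573328e-07 m
R_ac = 1.68e-8 / (6.573328e-07 * pi * 8.5470e-04) = 9.518 ohm/m

9.518 ohm/m


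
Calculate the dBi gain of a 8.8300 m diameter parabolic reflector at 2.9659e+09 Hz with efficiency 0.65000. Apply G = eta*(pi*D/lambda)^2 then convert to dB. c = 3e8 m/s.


lambda = c / f = 3.0000e+08 / 2.9659e+09 = 0.1011497 m
G_linear = 0.65000 * (pi * 8.8300 / 0.1011497)^2 = 48888.34
G_dBi = 10 * log10(48888.34) = 46.89 dBi

46.89 dBi


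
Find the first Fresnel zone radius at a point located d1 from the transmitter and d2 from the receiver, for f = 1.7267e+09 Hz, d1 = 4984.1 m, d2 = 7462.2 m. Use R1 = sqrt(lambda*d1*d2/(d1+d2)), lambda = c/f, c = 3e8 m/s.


lambda = c / f = 3.0000e+08 / 1.7267e+09 = 0.1737418 m
R1 = sqrt(0.1737418 * 4984.1 * 7462.2 / (4984.1 + 7462.2)) = 22.79 m

22.79 m


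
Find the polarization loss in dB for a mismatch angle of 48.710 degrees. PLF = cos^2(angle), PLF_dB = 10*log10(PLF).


PLF_linear = cos^2(48.710 deg) = 0.4354291
PLF_dB = 10 * log10(0.4354291) = -3.611 dB

-3.611 dB


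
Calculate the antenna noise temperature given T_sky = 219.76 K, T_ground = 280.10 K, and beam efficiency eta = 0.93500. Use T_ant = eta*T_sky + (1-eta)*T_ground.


T_ant = 0.93500 * 219.76 + (1 - 0.93500) * 280.10 = 223.7 K

223.7 K


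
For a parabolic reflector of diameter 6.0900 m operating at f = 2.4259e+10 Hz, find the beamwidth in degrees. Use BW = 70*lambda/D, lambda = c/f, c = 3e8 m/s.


lambda = c / f = 3.0000e+08 / 2.4259e+10 = 0.01236654 m
BW = 70 * 0.01236654 / 6.0900 = 0.1421 deg

0.1421 deg


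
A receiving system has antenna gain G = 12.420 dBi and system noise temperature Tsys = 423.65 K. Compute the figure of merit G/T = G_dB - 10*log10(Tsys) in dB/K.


G/T = 12.420 - 10*log10(423.65) = 12.420 - 26.27007 = -13.85 dB/K

-13.85 dB/K


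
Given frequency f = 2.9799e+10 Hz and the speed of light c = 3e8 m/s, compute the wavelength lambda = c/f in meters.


lambda = c / f = 3.0000e+08 / 2.9799e+10 = 0.01007 m

0.01007 m


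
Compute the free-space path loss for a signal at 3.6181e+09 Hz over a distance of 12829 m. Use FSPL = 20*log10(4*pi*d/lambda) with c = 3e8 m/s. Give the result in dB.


lambda = c / f = 3.0000e+08 / 3.6181e+09 = 0.08291645 m
FSPL = 20 * log10(4*pi*12829/0.08291645) = 125.8 dB

125.8 dB


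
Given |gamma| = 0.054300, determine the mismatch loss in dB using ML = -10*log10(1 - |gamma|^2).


ML = -10 * log10(1 - 0.054300^2) = -10 * log10(0.99705151) = 0.01282 dB

0.01282 dB


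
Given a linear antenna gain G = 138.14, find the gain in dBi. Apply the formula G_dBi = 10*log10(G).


G_dBi = 10 * log10(138.14) = 21.40 dBi

21.40 dBi


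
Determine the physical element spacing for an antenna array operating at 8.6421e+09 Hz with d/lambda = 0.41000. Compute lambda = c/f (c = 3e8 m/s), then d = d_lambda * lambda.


lambda = c / f = 3.0000e+08 / 8.6421e+09 = 0.03471378 m
d = 0.41000 * 0.03471378 = 0.01423 m

0.01423 m


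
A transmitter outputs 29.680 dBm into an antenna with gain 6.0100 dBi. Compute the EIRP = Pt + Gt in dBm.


EIRP = Pt + Gt = 29.680 + 6.0100 = 35.69 dBm

35.69 dBm


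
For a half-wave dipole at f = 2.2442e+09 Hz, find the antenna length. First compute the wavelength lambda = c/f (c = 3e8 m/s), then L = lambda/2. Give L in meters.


lambda = c / f = 3.0000e+08 / 2.2442e+09 = 0.1336779 m
L = lambda / 2 = 0.1336779 / 2 = 0.06684 m

0.06684 m


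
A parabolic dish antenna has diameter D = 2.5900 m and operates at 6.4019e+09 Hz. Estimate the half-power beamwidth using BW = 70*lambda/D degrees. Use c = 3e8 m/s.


lambda = c / f = 3.0000e+08 / 6.4019e+09 = 0.04686109 m
BW = 70 * 0.04686109 / 2.5900 = 1.267 deg

1.267 deg


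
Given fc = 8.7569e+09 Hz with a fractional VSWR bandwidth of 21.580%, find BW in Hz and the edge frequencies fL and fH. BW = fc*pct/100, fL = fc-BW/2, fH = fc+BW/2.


BW = 8.7569e+09 * 21.580/100 = 1.889739e+09 Hz
fL = 8.7569e+09 - 1.889739e+09/2 = 7.812e+09 Hz
fH = 8.7569e+09 + 1.889739e+09/2 = 9.702e+09 Hz

BW=1.890e+09 Hz, fL=7.812e+09 Hz, fH=9.702e+09 Hz


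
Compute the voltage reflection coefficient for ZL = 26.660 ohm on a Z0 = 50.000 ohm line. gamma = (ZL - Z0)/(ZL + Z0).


gamma = (26.660 - 50.000) / (26.660 + 50.000) = -0.3045

-0.3045


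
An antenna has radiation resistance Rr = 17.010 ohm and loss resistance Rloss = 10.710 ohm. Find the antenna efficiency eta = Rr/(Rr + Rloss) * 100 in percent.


eta = 17.010 / (17.010 + 10.710) * 100 = 61.36%

61.36%


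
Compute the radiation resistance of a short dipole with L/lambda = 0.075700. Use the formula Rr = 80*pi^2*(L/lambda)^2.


Rr = 80 * pi^2 * (0.075700)^2 = 80 * 9.869604 * 5.730490e-03 = 4.525 ohm

4.525 ohm


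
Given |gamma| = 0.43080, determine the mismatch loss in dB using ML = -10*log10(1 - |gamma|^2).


ML = -10 * log10(1 - 0.43080^2) = -10 * log10(0.81441136) = 0.8916 dB

0.8916 dB


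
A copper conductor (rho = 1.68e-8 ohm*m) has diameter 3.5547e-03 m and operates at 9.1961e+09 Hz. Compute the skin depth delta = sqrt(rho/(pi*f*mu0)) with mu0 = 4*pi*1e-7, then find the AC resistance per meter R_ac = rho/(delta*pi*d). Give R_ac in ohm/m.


delta = sqrt(1.68e-8 / (pi * 9.1961e+09 * 4*pi*1e-7)) = 6.802569e-07 m
R_ac = 1.68e-8 / (6.802569e-07 * pi * 3.5547e-03) = 2.211 ohm/m

2.211 ohm/m


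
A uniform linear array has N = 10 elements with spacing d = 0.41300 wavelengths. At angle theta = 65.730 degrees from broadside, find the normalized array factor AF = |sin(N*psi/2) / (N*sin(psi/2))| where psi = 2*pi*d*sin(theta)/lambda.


psi = 2*pi*0.41300*sin(65.730 deg) = 2.365610 rad
AF = |sin(10*2.365610/2) / (10*sin(2.365610/2))| = 0.07271

0.07271


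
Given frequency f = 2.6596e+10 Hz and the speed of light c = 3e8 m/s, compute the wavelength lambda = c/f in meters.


lambda = c / f = 3.0000e+08 / 2.6596e+10 = 0.01128 m

0.01128 m


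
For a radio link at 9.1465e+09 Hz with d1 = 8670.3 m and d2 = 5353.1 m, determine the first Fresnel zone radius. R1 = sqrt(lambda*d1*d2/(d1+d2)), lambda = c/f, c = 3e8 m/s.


lambda = c / f = 3.0000e+08 / 9.1465e+09 = 0.03279943 m
R1 = sqrt(0.03279943 * 8670.3 * 5353.1 / (8670.3 + 5353.1)) = 10.42 m

10.42 m


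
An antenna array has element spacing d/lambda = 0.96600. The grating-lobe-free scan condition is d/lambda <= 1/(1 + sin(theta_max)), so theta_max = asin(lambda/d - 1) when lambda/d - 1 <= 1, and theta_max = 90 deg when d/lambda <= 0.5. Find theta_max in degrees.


lambda/d - 1 = 1/0.96600 - 1 = 0.03519669
theta_max = asin(0.03519669) = 2.017 deg

2.017 deg


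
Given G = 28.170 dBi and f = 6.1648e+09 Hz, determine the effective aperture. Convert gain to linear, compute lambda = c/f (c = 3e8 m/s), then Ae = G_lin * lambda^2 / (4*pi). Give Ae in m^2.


lambda = c / f = 3.0000e+08 / 6.1648e+09 = 0.04866338 m
G_linear = 10^(28.170/10) = 656.1453
Ae = G_linear * lambda^2 / (4*pi) = 656.1453 * 0.04866338^2 / (4*pi) = 0.1237 m^2

0.1237 m^2


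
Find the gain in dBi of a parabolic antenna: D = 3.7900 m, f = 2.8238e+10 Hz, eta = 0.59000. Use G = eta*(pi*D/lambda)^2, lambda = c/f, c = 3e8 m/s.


lambda = c / f = 3.0000e+08 / 2.8238e+10 = 0.01062398 m
G_linear = 0.59000 * (pi * 3.7900 / 0.01062398)^2 = 741064.0
G_dBi = 10 * log10(741064.0) = 58.70 dBi

58.70 dBi


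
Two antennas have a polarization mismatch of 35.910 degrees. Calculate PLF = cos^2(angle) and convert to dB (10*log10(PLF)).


PLF_linear = cos^2(35.910 deg) = 0.6560016
PLF_dB = 10 * log10(0.6560016) = -1.831 dB

-1.831 dB


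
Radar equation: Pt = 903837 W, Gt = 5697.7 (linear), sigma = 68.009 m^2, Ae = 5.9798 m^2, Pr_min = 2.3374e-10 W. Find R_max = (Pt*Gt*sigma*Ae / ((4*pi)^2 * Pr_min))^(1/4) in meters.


R^4 = 903837*5697.7*68.009*5.9798 / ((4*pi)^2 * 2.3374e-10) = 5.674008e+19
R_max = 5.674008e+19^0.25 = 86791 m

86791 m


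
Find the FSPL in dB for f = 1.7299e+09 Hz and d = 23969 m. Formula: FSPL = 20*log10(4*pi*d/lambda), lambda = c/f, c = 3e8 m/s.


lambda = c / f = 3.0000e+08 / 1.7299e+09 = 0.1734204 m
FSPL = 20 * log10(4*pi*23969/0.1734204) = 124.8 dB

124.8 dB


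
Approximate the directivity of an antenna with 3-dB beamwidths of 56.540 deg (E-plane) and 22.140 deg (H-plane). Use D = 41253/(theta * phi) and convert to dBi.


D_linear = 41253 / (56.540 * 22.140) = 32.95506
D_dBi = 10 * log10(32.95506) = 15.18 dBi

15.18 dBi


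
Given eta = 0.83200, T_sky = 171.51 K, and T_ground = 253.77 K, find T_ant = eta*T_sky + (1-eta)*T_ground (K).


T_ant = 0.83200 * 171.51 + (1 - 0.83200) * 253.77 = 185.3 K

185.3 K


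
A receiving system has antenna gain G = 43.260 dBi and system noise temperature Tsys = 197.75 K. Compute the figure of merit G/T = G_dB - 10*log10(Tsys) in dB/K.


G/T = 43.260 - 10*log10(197.75) = 43.260 - 22.96116 = 20.30 dB/K

20.30 dB/K


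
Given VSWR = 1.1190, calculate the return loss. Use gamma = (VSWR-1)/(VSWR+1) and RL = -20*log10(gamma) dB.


gamma = (1.1190 - 1) / (1.1190 + 1) = 0.05615857
RL = -20 * log10(0.05615857) = 25.01 dB

25.01 dB


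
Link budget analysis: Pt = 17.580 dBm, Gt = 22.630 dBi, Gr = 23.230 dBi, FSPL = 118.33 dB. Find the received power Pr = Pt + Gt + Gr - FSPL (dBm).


Pr = 17.580 + 22.630 + 23.230 - 118.33 = -54.89 dBm

-54.89 dBm


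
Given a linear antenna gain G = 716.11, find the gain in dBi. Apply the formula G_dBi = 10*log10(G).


G_dBi = 10 * log10(716.11) = 28.55 dBi

28.55 dBi


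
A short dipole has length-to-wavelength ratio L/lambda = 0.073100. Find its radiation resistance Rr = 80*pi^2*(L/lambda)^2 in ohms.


Rr = 80 * pi^2 * (0.073100)^2 = 80 * 9.869604 * 5.343610e-03 = 4.219 ohm

4.219 ohm


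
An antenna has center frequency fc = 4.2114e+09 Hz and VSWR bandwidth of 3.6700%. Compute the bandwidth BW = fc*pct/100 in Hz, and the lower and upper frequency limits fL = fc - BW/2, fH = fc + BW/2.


BW = 4.2114e+09 * 3.6700/100 = 1.545584e+08 Hz
fL = 4.2114e+09 - 1.545584e+08/2 = 4.134e+09 Hz
fH = 4.2114e+09 + 1.545584e+08/2 = 4.289e+09 Hz

BW=1.546e+08 Hz, fL=4.134e+09 Hz, fH=4.289e+09 Hz


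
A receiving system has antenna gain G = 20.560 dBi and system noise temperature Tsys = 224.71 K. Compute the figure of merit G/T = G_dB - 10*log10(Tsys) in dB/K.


G/T = 20.560 - 10*log10(224.71) = 20.560 - 23.51622 = -2.956 dB/K

-2.956 dB/K


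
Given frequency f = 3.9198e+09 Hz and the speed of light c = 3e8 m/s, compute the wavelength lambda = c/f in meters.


lambda = c / f = 3.0000e+08 / 3.9198e+09 = 0.07653 m

0.07653 m


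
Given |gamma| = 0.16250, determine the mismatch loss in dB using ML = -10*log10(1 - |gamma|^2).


ML = -10 * log10(1 - 0.16250^2) = -10 * log10(0.97359375) = 0.1162 dB

0.1162 dB


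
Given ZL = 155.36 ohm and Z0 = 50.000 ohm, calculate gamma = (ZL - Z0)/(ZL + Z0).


gamma = (155.36 - 50.000) / (155.36 + 50.000) = 0.5131

0.5131


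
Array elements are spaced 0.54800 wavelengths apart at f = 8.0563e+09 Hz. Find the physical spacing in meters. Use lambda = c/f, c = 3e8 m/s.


lambda = c / f = 3.0000e+08 / 8.0563e+09 = 0.03723794 m
d = 0.54800 * 0.03723794 = 0.02041 m

0.02041 m


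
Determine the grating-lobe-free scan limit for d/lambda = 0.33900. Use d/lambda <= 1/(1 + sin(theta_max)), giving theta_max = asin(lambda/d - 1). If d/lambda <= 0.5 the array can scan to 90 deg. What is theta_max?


lambda/d - 1 = 1/0.33900 - 1 = 1.949853 >= 1
d/lambda <= 0.5, so the array can scan to endfire without grating lobes: theta_max = 90 deg

90 deg


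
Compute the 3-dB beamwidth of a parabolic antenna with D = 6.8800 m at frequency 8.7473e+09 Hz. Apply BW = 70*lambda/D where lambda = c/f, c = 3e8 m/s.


lambda = c / f = 3.0000e+08 / 8.7473e+09 = 0.03429630 m
BW = 70 * 0.03429630 / 6.8800 = 0.3489 deg

0.3489 deg


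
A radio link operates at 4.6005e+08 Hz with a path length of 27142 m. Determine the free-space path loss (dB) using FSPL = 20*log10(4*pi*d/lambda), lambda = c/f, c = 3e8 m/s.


lambda = c / f = 3.0000e+08 / 4.6005e+08 = 0.6521030 m
FSPL = 20 * log10(4*pi*27142/0.6521030) = 114.4 dB

114.4 dB


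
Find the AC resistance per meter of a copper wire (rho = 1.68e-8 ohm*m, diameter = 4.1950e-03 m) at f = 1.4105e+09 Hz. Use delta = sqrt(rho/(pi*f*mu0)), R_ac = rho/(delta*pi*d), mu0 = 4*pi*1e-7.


delta = sqrt(1.68e-8 / (pi * 1.4105e+09 * 4*pi*1e-7)) = 1.736954e-06 m
R_ac = 1.68e-8 / (1.736954e-06 * pi * 4.1950e-03) = 0.7339 ohm/m

0.7339 ohm/m


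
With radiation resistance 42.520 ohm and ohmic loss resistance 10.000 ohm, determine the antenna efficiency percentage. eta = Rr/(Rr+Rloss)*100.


eta = 42.520 / (42.520 + 10.000) * 100 = 80.96%

80.96%


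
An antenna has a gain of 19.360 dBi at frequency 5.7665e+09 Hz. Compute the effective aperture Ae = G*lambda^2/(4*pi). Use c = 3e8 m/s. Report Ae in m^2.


lambda = c / f = 3.0000e+08 / 5.7665e+09 = 0.05202462 m
G_linear = 10^(19.360/10) = 86.29785
Ae = G_linear * lambda^2 / (4*pi) = 86.29785 * 0.05202462^2 / (4*pi) = 0.01859 m^2

0.01859 m^2


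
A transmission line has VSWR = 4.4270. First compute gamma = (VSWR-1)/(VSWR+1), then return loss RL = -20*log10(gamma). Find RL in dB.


gamma = (4.4270 - 1) / (4.4270 + 1) = 0.6314723
RL = -20 * log10(0.6314723) = 3.993 dB

3.993 dB


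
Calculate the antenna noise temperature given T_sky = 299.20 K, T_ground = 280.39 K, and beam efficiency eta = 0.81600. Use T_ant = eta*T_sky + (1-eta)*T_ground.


T_ant = 0.81600 * 299.20 + (1 - 0.81600) * 280.39 = 295.7 K

295.7 K


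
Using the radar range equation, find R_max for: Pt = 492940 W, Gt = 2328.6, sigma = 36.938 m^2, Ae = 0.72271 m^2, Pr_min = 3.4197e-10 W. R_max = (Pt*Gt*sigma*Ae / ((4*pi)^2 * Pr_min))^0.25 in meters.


R^4 = 492940*2328.6*36.938*0.72271 / ((4*pi)^2 * 3.4197e-10) = 5.674383e+17
R_max = 5.674383e+17^0.25 = 27446 m

27446 m


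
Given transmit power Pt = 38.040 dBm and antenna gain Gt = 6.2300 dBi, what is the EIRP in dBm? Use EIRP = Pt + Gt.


EIRP = Pt + Gt = 38.040 + 6.2300 = 44.27 dBm

44.27 dBm


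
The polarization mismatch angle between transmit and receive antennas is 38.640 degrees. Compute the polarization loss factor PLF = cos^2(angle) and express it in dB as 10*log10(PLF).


PLF_linear = cos^2(38.640 deg) = 0.6100934
PLF_dB = 10 * log10(0.6100934) = -2.146 dB

-2.146 dB


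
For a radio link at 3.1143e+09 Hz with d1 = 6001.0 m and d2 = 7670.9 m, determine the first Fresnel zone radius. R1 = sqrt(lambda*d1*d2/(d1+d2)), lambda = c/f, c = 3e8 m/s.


lambda = c / f = 3.0000e+08 / 3.1143e+09 = 0.09632983 m
R1 = sqrt(0.09632983 * 6001.0 * 7670.9 / (6001.0 + 7670.9)) = 18.01 m

18.01 m


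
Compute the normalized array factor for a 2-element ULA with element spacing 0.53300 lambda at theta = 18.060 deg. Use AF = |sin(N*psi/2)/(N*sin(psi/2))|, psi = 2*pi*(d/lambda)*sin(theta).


psi = 2*pi*0.53300*sin(18.060 deg) = 1.038213 rad
AF = |sin(2*1.038213/2) / (2*sin(1.038213/2))| = 0.8683

0.8683


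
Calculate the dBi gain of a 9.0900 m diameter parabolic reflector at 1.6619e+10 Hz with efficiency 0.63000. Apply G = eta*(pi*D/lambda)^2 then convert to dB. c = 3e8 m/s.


lambda = c / f = 3.0000e+08 / 1.6619e+10 = 0.01805163 m
G_linear = 0.63000 * (pi * 9.0900 / 0.01805163)^2 = 1.576650e+06
G_dBi = 10 * log10(1.576650e+06) = 61.98 dBi

61.98 dBi


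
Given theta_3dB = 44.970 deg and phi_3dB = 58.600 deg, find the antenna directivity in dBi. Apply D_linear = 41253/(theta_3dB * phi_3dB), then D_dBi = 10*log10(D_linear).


D_linear = 41253 / (44.970 * 58.600) = 15.65435
D_dBi = 10 * log10(15.65435) = 11.95 dBi

11.95 dBi


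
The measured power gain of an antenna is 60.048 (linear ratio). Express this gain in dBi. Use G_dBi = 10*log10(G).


G_dBi = 10 * log10(60.048) = 17.78 dBi

17.78 dBi


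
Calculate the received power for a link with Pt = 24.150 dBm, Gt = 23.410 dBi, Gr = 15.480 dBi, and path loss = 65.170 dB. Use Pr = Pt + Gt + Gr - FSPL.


Pr = 24.150 + 23.410 + 15.480 - 65.170 = -2.13 dBm

-2.13 dBm


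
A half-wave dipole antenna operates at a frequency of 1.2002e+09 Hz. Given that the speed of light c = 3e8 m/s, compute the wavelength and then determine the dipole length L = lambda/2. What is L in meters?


lambda = c / f = 3.0000e+08 / 1.2002e+09 = 0.2499583 m
L = lambda / 2 = 0.2499583 / 2 = 0.1250 m

0.1250 m


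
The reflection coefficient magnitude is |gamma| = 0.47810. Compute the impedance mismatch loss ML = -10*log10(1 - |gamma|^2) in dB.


ML = -10 * log10(1 - 0.47810^2) = -10 * log10(0.77142039) = 1.127 dB

1.127 dB


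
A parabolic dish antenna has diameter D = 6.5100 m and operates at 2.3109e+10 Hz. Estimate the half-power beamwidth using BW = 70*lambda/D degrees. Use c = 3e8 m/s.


lambda = c / f = 3.0000e+08 / 2.3109e+10 = 0.01298196 m
BW = 70 * 0.01298196 / 6.5100 = 0.1396 deg

0.1396 deg


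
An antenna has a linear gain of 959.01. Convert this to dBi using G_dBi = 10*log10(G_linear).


G_dBi = 10 * log10(959.01) = 29.82 dBi

29.82 dBi


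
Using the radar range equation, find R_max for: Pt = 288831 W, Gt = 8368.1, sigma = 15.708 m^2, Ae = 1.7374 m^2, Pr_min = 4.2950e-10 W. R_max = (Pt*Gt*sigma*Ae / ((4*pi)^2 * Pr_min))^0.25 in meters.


R^4 = 288831*8368.1*15.708*1.7374 / ((4*pi)^2 * 4.2950e-10) = 9.725423e+17
R_max = 9.725423e+17^0.25 = 31403 m

31403 m


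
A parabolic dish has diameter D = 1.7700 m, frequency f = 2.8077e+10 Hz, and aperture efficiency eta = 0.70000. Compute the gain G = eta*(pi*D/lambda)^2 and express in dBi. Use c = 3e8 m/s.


lambda = c / f = 3.0000e+08 / 2.8077e+10 = 0.01068490 m
G_linear = 0.70000 * (pi * 1.7700 / 0.01068490)^2 = 189584.7
G_dBi = 10 * log10(189584.7) = 52.78 dBi

52.78 dBi


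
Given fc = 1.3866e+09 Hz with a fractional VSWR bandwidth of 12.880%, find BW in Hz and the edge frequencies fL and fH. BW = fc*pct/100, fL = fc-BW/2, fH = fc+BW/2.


BW = 1.3866e+09 * 12.880/100 = 1.785941e+08 Hz
fL = 1.3866e+09 - 1.785941e+08/2 = 1.297e+09 Hz
fH = 1.3866e+09 + 1.785941e+08/2 = 1.476e+09 Hz

BW=1.786e+08 Hz, fL=1.297e+09 Hz, fH=1.476e+09 Hz


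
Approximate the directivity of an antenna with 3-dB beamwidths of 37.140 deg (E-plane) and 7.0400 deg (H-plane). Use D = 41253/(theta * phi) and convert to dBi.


D_linear = 41253 / (37.140 * 7.0400) = 157.7760
D_dBi = 10 * log10(157.7760) = 21.98 dBi

21.98 dBi


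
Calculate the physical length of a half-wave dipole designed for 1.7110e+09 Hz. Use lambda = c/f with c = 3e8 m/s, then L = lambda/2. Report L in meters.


lambda = c / f = 3.0000e+08 / 1.7110e+09 = 0.1753361 m
L = lambda / 2 = 0.1753361 / 2 = 0.08767 m

0.08767 m


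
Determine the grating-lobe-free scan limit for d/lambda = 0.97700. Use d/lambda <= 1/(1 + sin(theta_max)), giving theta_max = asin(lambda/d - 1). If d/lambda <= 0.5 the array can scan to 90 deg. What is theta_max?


lambda/d - 1 = 1/0.97700 - 1 = 0.02354145
theta_max = asin(0.02354145) = 1.349 deg

1.349 deg


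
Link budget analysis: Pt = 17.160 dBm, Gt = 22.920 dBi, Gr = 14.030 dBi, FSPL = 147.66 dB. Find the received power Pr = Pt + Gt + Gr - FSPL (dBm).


Pr = 17.160 + 22.920 + 14.030 - 147.66 = -93.55 dBm

-93.55 dBm


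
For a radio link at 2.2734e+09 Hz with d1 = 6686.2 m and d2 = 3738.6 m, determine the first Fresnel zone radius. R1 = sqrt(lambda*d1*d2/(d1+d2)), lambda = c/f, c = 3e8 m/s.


lambda = c / f = 3.0000e+08 / 2.2734e+09 = 0.1319609 m
R1 = sqrt(0.1319609 * 6686.2 * 3738.6 / (6686.2 + 3738.6)) = 17.79 m

17.79 m


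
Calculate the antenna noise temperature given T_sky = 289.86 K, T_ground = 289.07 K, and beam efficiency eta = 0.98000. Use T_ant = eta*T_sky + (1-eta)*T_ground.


T_ant = 0.98000 * 289.86 + (1 - 0.98000) * 289.07 = 289.8 K

289.8 K


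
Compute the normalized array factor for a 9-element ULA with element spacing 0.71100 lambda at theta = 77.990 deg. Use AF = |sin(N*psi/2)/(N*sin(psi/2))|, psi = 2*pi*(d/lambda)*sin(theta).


psi = 2*pi*0.71100*sin(77.990 deg) = 4.369560 rad
AF = |sin(9*4.369560/2) / (9*sin(4.369560/2))| = 0.09878

0.09878


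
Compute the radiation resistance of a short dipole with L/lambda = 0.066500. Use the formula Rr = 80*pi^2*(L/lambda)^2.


Rr = 80 * pi^2 * (0.066500)^2 = 80 * 9.869604 * 4.422250e-03 = 3.492 ohm

3.492 ohm


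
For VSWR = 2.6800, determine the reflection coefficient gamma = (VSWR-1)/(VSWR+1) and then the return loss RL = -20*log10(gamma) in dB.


gamma = (2.6800 - 1) / (2.6800 + 1) = 0.4565217
RL = -20 * log10(0.4565217) = 6.811 dB

6.811 dB


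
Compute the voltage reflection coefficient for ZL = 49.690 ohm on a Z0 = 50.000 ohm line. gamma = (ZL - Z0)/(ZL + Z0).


gamma = (49.690 - 50.000) / (49.690 + 50.000) = -3.110e-03

-3.110e-03


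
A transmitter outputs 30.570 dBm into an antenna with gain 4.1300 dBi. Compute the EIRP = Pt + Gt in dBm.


EIRP = Pt + Gt = 30.570 + 4.1300 = 34.70 dBm

34.70 dBm


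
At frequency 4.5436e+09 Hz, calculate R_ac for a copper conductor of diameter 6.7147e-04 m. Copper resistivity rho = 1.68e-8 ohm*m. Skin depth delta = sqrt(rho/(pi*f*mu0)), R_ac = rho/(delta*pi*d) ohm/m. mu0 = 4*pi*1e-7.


delta = sqrt(1.68e-8 / (pi * 4.5436e+09 * 4*pi*1e-7)) = 9.677757e-07 m
R_ac = 1.68e-8 / (9.677757e-07 * pi * 6.7147e-04) = 8.229 ohm/m

8.229 ohm/m


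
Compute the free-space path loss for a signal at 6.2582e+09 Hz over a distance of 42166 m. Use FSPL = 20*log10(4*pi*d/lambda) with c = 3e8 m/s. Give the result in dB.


lambda = c / f = 3.0000e+08 / 6.2582e+09 = 0.04793711 m
FSPL = 20 * log10(4*pi*42166/0.04793711) = 140.9 dB

140.9 dB


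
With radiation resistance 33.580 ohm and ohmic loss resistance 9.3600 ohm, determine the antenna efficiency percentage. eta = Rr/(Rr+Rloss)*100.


eta = 33.580 / (33.580 + 9.3600) * 100 = 78.20%

78.20%


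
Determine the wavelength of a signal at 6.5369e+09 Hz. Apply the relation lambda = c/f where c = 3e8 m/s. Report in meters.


lambda = c / f = 3.0000e+08 / 6.5369e+09 = 0.04589 m

0.04589 m


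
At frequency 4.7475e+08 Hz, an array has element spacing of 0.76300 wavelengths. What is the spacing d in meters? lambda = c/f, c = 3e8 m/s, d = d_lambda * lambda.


lambda = c / f = 3.0000e+08 / 4.7475e+08 = 0.6319115 m
d = 0.76300 * 0.6319115 = 0.4821 m

0.4821 m


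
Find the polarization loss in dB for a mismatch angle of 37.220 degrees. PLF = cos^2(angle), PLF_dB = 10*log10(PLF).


PLF_linear = cos^2(37.220 deg) = 0.6341237
PLF_dB = 10 * log10(0.6341237) = -1.978 dB

-1.978 dB


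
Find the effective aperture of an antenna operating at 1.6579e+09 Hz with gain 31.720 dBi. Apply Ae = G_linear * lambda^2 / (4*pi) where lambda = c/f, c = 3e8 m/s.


lambda = c / f = 3.0000e+08 / 1.6579e+09 = 0.1809518 m
G_linear = 10^(31.720/10) = 1485.936
Ae = G_linear * lambda^2 / (4*pi) = 1485.936 * 0.1809518^2 / (4*pi) = 3.872 m^2

3.872 m^2


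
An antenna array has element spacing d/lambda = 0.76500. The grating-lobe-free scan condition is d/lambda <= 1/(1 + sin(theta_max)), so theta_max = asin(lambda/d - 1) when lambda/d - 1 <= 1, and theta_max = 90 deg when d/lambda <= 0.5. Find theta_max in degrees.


lambda/d - 1 = 1/0.76500 - 1 = 0.3071895
theta_max = asin(0.3071895) = 17.89 deg

17.89 deg


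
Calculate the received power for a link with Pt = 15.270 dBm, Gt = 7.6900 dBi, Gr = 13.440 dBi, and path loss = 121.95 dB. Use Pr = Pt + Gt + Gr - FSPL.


Pr = 15.270 + 7.6900 + 13.440 - 121.95 = -85.55 dBm

-85.55 dBm


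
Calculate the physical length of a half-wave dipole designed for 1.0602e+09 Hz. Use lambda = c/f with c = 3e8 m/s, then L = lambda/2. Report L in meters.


lambda = c / f = 3.0000e+08 / 1.0602e+09 = 0.2829655 m
L = lambda / 2 = 0.2829655 / 2 = 0.1415 m

0.1415 m


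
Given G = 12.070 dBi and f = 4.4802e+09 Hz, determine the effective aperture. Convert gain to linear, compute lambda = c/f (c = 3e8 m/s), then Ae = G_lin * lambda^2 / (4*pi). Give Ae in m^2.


lambda = c / f = 3.0000e+08 / 4.4802e+09 = 0.06696130 m
G_linear = 10^(12.070/10) = 16.10646
Ae = G_linear * lambda^2 / (4*pi) = 16.10646 * 0.06696130^2 / (4*pi) = 5.747e-03 m^2

5.747e-03 m^2


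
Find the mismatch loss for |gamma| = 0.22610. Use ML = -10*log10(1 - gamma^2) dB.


ML = -10 * log10(1 - 0.22610^2) = -10 * log10(0.94887879) = 0.2279 dB

0.2279 dB


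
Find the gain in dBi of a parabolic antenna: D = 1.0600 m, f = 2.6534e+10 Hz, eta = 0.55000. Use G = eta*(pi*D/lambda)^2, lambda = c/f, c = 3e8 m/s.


lambda = c / f = 3.0000e+08 / 2.6534e+10 = 0.01130625 m
G_linear = 0.55000 * (pi * 1.0600 / 0.01130625)^2 = 47713.03
G_dBi = 10 * log10(47713.03) = 46.79 dBi

46.79 dBi


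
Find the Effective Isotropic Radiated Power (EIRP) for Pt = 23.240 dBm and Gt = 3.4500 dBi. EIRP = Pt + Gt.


EIRP = Pt + Gt = 23.240 + 3.4500 = 26.69 dBm

26.69 dBm


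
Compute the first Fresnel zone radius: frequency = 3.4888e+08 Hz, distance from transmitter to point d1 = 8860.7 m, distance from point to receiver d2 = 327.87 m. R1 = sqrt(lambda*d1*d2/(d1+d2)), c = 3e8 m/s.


lambda = c / f = 3.0000e+08 / 3.4888e+08 = 0.8598945 m
R1 = sqrt(0.8598945 * 8860.7 * 327.87 / (8860.7 + 327.87)) = 16.49 m

16.49 m


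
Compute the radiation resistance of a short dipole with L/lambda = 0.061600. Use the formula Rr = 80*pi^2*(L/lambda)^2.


Rr = 80 * pi^2 * (0.061600)^2 = 80 * 9.869604 * 3.794560e-03 = 2.996 ohm

2.996 ohm


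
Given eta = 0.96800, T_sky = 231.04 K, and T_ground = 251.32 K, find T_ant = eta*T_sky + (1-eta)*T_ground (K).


T_ant = 0.96800 * 231.04 + (1 - 0.96800) * 251.32 = 231.7 K

231.7 K


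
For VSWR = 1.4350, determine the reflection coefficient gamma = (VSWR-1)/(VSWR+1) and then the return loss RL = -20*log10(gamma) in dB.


gamma = (1.4350 - 1) / (1.4350 + 1) = 0.1786448
RL = -20 * log10(0.1786448) = 14.96 dB

14.96 dB


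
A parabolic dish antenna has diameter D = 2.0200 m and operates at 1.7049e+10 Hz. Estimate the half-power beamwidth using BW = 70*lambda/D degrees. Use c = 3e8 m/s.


lambda = c / f = 3.0000e+08 / 1.7049e+10 = 0.01759634 m
BW = 70 * 0.01759634 / 2.0200 = 0.6098 deg

0.6098 deg


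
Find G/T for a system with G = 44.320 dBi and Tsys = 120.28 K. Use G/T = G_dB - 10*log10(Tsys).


G/T = 44.320 - 10*log10(120.28) = 44.320 - 20.80193 = 23.52 dB/K

23.52 dB/K


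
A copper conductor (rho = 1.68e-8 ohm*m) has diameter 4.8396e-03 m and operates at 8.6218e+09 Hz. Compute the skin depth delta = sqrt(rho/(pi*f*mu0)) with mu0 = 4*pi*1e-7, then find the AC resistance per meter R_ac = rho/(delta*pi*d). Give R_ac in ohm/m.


delta = sqrt(1.68e-8 / (pi * 8.6218e+09 * 4*pi*1e-7)) = 7.025477e-07 m
R_ac = 1.68e-8 / (7.025477e-07 * pi * 4.8396e-03) = 1.573 ohm/m

1.573 ohm/m


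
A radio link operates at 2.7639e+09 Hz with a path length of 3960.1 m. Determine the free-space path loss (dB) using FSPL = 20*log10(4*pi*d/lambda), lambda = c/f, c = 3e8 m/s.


lambda = c / f = 3.0000e+08 / 2.7639e+09 = 0.1085423 m
FSPL = 20 * log10(4*pi*3960.1/0.1085423) = 113.2 dB

113.2 dB


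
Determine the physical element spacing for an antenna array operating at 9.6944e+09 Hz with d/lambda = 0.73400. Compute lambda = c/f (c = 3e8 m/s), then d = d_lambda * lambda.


lambda = c / f = 3.0000e+08 / 9.6944e+09 = 0.03094570 m
d = 0.73400 * 0.03094570 = 0.02271 m

0.02271 m


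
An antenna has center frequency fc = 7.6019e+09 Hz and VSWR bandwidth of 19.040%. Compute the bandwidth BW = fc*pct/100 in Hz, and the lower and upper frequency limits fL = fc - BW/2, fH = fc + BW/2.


BW = 7.6019e+09 * 19.040/100 = 1.447402e+09 Hz
fL = 7.6019e+09 - 1.447402e+09/2 = 6.878e+09 Hz
fH = 7.6019e+09 + 1.447402e+09/2 = 8.326e+09 Hz

BW=1.447e+09 Hz, fL=6.878e+09 Hz, fH=8.326e+09 Hz


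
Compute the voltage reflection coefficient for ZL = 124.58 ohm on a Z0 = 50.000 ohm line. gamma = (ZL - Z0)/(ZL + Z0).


gamma = (124.58 - 50.000) / (124.58 + 50.000) = 0.4272

0.4272


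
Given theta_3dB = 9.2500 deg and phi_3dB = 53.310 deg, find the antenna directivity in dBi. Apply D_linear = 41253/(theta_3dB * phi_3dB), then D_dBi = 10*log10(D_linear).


D_linear = 41253 / (9.2500 * 53.310) = 83.65755
D_dBi = 10 * log10(83.65755) = 19.23 dBi

19.23 dBi


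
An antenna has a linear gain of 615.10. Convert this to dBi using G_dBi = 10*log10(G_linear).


G_dBi = 10 * log10(615.10) = 27.89 dBi

27.89 dBi


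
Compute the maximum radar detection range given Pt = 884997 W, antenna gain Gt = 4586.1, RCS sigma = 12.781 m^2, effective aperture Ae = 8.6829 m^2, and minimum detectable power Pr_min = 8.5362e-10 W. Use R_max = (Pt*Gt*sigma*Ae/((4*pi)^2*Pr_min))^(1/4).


R^4 = 884997*4586.1*12.781*8.6829 / ((4*pi)^2 * 8.5362e-10) = 3.341417e+18
R_max = 3.341417e+18^0.25 = 42755 m

42755 m


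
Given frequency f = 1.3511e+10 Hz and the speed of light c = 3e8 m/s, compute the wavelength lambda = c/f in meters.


lambda = c / f = 3.0000e+08 / 1.3511e+10 = 0.02220 m

0.02220 m


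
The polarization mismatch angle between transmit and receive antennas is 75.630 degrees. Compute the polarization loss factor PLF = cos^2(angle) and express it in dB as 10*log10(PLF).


PLF_linear = cos^2(75.630 deg) = 0.06159465
PLF_dB = 10 * log10(0.06159465) = -12.10 dB

-12.10 dB


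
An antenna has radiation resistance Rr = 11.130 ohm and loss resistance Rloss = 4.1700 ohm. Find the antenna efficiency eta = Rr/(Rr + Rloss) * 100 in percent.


eta = 11.130 / (11.130 + 4.1700) * 100 = 72.75%

72.75%


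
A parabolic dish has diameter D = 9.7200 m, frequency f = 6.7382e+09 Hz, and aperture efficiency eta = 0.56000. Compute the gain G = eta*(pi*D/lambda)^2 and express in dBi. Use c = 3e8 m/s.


lambda = c / f = 3.0000e+08 / 6.7382e+09 = 0.04452228 m
G_linear = 0.56000 * (pi * 9.7200 / 0.04452228)^2 = 263430.2
G_dBi = 10 * log10(263430.2) = 54.21 dBi

54.21 dBi


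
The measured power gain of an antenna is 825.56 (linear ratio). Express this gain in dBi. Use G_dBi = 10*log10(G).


G_dBi = 10 * log10(825.56) = 29.17 dBi

29.17 dBi


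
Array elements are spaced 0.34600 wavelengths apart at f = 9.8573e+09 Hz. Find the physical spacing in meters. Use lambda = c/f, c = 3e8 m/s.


lambda = c / f = 3.0000e+08 / 9.8573e+09 = 0.03043430 m
d = 0.34600 * 0.03043430 = 0.01053 m

0.01053 m


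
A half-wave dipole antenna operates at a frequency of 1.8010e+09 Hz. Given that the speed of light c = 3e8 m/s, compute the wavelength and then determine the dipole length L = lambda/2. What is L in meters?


lambda = c / f = 3.0000e+08 / 1.8010e+09 = 0.1665741 m
L = lambda / 2 = 0.1665741 / 2 = 0.08329 m

0.08329 m


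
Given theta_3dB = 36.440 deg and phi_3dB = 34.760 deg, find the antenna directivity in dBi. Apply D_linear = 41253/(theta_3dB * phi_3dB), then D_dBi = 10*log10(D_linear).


D_linear = 41253 / (36.440 * 34.760) = 32.56847
D_dBi = 10 * log10(32.56847) = 15.13 dBi

15.13 dBi


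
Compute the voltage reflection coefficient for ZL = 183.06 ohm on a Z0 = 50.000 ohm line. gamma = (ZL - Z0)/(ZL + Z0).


gamma = (183.06 - 50.000) / (183.06 + 50.000) = 0.5709

0.5709


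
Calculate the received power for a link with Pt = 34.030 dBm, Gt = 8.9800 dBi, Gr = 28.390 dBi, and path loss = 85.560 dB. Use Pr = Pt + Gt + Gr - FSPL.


Pr = 34.030 + 8.9800 + 28.390 - 85.560 = -14.16 dBm

-14.16 dBm


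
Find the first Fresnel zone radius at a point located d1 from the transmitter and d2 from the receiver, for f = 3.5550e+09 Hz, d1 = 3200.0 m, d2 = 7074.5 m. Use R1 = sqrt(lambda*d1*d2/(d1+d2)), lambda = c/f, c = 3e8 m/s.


lambda = c / f = 3.0000e+08 / 3.5550e+09 = 0.08438819 m
R1 = sqrt(0.08438819 * 3200.0 * 7074.5 / (3200.0 + 7074.5)) = 13.64 m

13.64 m


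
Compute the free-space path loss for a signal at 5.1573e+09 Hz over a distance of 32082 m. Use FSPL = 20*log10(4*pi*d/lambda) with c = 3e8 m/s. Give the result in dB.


lambda = c / f = 3.0000e+08 / 5.1573e+09 = 0.05816997 m
FSPL = 20 * log10(4*pi*32082/0.05816997) = 136.8 dB

136.8 dB


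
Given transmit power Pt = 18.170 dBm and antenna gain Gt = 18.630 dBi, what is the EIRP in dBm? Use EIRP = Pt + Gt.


EIRP = Pt + Gt = 18.170 + 18.630 = 36.80 dBm

36.80 dBm


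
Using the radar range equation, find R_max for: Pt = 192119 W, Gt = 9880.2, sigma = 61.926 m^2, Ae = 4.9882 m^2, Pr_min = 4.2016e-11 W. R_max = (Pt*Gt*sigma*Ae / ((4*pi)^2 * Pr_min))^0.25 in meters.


R^4 = 192119*9880.2*61.926*4.9882 / ((4*pi)^2 * 4.2016e-11) = 8.837278e+19
R_max = 8.837278e+19^0.25 = 96957 m

96957 m


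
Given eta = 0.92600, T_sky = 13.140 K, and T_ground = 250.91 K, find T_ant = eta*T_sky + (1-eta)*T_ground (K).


T_ant = 0.92600 * 13.140 + (1 - 0.92600) * 250.91 = 30.73 K

30.73 K


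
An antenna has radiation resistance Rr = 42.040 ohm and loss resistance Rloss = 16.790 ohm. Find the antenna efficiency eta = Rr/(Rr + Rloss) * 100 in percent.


eta = 42.040 / (42.040 + 16.790) * 100 = 71.46%

71.46%


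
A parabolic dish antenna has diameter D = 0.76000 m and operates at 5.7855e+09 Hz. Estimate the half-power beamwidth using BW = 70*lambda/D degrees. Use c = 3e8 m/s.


lambda = c / f = 3.0000e+08 / 5.7855e+09 = 0.05185377 m
BW = 70 * 0.05185377 / 0.76000 = 4.776 deg

4.776 deg


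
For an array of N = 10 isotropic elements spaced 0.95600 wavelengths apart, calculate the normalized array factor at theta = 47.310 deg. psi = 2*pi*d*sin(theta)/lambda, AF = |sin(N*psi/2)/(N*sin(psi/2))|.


psi = 2*pi*0.95600*sin(47.310 deg) = 4.415141 rad
AF = |sin(10*4.415141/2) / (10*sin(4.415141/2))| = 0.01050

0.01050


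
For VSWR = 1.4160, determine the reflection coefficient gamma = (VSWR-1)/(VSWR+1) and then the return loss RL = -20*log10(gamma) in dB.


gamma = (1.4160 - 1) / (1.4160 + 1) = 0.1721854
RL = -20 * log10(0.1721854) = 15.28 dB

15.28 dB


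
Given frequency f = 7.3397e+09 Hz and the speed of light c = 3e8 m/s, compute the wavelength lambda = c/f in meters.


lambda = c / f = 3.0000e+08 / 7.3397e+09 = 0.04087 m

0.04087 m


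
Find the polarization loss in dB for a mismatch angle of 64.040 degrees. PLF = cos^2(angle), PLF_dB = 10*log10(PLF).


PLF_linear = cos^2(64.040 deg) = 0.1916194
PLF_dB = 10 * log10(0.1916194) = -7.176 dB

-7.176 dB


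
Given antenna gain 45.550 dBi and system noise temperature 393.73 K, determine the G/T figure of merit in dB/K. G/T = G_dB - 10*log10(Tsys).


G/T = 45.550 - 10*log10(393.73) = 45.550 - 25.95199 = 19.60 dB/K

19.60 dB/K


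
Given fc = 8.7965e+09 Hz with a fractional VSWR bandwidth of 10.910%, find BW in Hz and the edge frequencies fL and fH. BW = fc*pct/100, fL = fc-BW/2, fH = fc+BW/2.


BW = 8.7965e+09 * 10.910/100 = 9.596982e+08 Hz
fL = 8.7965e+09 - 9.596982e+08/2 = 8.317e+09 Hz
fH = 8.7965e+09 + 9.596982e+08/2 = 9.276e+09 Hz

BW=9.597e+08 Hz, fL=8.317e+09 Hz, fH=9.276e+09 Hz


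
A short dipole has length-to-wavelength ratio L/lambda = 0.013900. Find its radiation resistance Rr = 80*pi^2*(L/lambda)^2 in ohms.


Rr = 80 * pi^2 * (0.013900)^2 = 80 * 9.869604 * 1.932100e-04 = 0.1526 ohm

0.1526 ohm


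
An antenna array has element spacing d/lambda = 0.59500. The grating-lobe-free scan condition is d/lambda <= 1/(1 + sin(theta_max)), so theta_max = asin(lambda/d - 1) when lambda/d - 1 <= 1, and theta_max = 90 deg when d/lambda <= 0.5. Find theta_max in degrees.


lambda/d - 1 = 1/0.59500 - 1 = 0.6806723
theta_max = asin(0.6806723) = 42.90 deg

42.90 deg


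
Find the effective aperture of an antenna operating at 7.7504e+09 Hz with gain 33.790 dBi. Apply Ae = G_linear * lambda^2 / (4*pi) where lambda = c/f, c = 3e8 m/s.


lambda = c / f = 3.0000e+08 / 7.7504e+09 = 0.03870768 m
G_linear = 10^(33.790/10) = 2393.316
Ae = G_linear * lambda^2 / (4*pi) = 2393.316 * 0.03870768^2 / (4*pi) = 0.2854 m^2

0.2854 m^2


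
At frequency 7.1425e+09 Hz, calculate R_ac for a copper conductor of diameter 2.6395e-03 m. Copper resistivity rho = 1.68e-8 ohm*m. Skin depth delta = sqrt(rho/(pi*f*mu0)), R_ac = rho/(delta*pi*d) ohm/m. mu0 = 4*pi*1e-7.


delta = sqrt(1.68e-8 / (pi * 7.1425e+09 * 4*pi*1e-7)) = 7.718798e-07 m
R_ac = 1.68e-8 / (7.718798e-07 * pi * 2.6395e-03) = 2.625 ohm/m

2.625 ohm/m


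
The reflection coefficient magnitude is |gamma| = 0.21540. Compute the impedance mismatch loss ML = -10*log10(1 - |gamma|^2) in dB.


ML = -10 * log10(1 - 0.21540^2) = -10 * log10(0.95360284) = 0.2063 dB

0.2063 dB


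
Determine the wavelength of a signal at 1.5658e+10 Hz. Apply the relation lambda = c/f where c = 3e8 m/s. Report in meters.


lambda = c / f = 3.0000e+08 / 1.5658e+10 = 0.01916 m

0.01916 m


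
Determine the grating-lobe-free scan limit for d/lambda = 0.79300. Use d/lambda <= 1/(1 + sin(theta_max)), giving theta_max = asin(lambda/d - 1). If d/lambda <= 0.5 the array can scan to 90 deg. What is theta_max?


lambda/d - 1 = 1/0.79300 - 1 = 0.2610340
theta_max = asin(0.2610340) = 15.13 deg

15.13 deg


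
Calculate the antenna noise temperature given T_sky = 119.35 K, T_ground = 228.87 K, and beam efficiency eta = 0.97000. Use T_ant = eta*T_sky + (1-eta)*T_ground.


T_ant = 0.97000 * 119.35 + (1 - 0.97000) * 228.87 = 122.6 K

122.6 K


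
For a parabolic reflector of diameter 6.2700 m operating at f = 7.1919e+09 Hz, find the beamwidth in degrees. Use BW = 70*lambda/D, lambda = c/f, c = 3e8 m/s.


lambda = c / f = 3.0000e+08 / 7.1919e+09 = 0.04171359 m
BW = 70 * 0.04171359 / 6.2700 = 0.4657 deg

0.4657 deg


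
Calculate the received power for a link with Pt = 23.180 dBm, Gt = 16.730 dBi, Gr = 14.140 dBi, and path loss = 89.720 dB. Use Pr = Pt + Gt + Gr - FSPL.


Pr = 23.180 + 16.730 + 14.140 - 89.720 = -35.67 dBm

-35.67 dBm


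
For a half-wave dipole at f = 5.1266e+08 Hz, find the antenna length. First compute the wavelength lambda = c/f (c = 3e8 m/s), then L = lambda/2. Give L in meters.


lambda = c / f = 3.0000e+08 / 5.1266e+08 = 0.5851832 m
L = lambda / 2 = 0.5851832 / 2 = 0.2926 m

0.2926 m


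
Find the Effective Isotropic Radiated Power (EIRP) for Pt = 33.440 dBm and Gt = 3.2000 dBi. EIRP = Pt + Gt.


EIRP = Pt + Gt = 33.440 + 3.2000 = 36.64 dBm

36.64 dBm


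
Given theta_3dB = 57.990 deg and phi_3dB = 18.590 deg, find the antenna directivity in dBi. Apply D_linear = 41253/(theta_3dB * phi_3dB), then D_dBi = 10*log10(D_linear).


D_linear = 41253 / (57.990 * 18.590) = 38.26688
D_dBi = 10 * log10(38.26688) = 15.83 dBi

15.83 dBi


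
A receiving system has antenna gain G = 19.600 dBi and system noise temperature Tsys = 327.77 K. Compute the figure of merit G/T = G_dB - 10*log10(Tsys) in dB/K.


G/T = 19.600 - 10*log10(327.77) = 19.600 - 25.15569 = -5.556 dB/K

-5.556 dB/K


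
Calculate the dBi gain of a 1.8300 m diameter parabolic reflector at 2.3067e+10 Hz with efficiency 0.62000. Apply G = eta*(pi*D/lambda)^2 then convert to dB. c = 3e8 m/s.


lambda = c / f = 3.0000e+08 / 2.3067e+10 = 0.01300559 m
G_linear = 0.62000 * (pi * 1.8300 / 0.01300559)^2 = 121152.8
G_dBi = 10 * log10(121152.8) = 50.83 dBi

50.83 dBi


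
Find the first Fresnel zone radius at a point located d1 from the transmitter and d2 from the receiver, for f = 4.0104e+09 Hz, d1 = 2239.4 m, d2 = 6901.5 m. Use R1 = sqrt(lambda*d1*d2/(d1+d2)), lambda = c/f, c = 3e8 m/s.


lambda = c / f = 3.0000e+08 / 4.0104e+09 = 0.07480551 m
R1 = sqrt(0.07480551 * 2239.4 * 6901.5 / (2239.4 + 6901.5)) = 11.25 m

11.25 m
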